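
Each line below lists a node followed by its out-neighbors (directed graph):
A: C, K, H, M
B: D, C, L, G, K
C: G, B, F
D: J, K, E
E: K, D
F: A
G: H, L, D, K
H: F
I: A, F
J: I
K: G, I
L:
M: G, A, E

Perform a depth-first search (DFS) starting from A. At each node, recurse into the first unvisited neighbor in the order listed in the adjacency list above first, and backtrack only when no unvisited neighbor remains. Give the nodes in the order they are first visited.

A, C, G, H, F, L, D, J, I, K, E, B, M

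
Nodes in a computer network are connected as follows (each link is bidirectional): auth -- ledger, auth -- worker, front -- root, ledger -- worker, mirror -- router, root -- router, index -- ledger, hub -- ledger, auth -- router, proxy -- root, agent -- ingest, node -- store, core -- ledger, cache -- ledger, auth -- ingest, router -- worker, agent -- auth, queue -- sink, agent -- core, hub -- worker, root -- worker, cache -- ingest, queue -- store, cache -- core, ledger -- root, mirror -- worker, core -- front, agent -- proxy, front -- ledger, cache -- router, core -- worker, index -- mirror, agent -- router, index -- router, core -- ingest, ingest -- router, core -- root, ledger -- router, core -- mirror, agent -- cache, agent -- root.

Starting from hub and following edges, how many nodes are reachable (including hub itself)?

14

BFS from hub visits: hub, ledger, worker, auth, cache, core, front, index, root, router, mirror, agent, ingest, proxy
Reachable nodes: 14 of 18 total.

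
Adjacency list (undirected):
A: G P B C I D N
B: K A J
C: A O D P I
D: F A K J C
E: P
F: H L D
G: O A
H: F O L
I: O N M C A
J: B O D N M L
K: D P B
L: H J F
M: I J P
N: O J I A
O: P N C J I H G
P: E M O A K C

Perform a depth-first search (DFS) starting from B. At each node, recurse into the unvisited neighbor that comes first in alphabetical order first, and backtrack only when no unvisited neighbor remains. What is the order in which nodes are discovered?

Visit B
B → A
A → C
C → D
D → F
F → H
H → L
L → J
J → M
M → I
I → N
N → O
O → G
O → P
P → E
P → K

B A C D F H L J M I N O G P E K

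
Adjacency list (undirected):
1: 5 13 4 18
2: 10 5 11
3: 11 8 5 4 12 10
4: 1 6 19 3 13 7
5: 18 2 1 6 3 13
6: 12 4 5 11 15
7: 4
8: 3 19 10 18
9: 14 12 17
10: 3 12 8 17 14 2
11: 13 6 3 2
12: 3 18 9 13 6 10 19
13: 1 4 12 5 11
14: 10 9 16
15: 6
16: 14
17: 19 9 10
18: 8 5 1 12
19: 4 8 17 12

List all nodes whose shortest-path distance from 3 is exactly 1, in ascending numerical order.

4, 5, 8, 10, 11, 12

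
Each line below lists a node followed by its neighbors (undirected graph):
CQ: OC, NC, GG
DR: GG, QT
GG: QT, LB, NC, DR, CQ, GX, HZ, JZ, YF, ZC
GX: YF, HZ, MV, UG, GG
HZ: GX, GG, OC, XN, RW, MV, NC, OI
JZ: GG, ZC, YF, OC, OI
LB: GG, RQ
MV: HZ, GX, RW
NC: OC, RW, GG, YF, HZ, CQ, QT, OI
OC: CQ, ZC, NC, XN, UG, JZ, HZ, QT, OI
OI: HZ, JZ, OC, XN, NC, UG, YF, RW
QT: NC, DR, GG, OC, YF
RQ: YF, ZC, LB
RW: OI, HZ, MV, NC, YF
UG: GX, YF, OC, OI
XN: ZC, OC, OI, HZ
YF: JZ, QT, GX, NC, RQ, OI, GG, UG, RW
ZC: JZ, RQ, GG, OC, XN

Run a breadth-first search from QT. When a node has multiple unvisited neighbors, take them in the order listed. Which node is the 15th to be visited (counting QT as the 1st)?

Visit QT; enqueue NC, DR, GG, OC, YF → queue [NC, DR, GG, OC, YF]
Visit NC; enqueue RW, HZ, CQ, OI → queue [DR, GG, OC, YF, RW, HZ, CQ, OI]
Visit DR → queue [GG, OC, YF, RW, HZ, CQ, OI]
Visit GG; enqueue LB, GX, JZ, ZC → queue [OC, YF, RW, HZ, CQ, OI, LB, GX, JZ, ZC]
Visit OC; enqueue XN, UG → queue [YF, RW, HZ, CQ, OI, LB, GX, JZ, ZC, XN, UG]
Visit YF; enqueue RQ → queue [RW, HZ, CQ, OI, LB, GX, JZ, ZC, XN, UG, RQ]
Visit RW; enqueue MV → queue [HZ, CQ, OI, LB, GX, JZ, ZC, XN, UG, RQ, MV]
Visit HZ → queue [CQ, OI, LB, GX, JZ, ZC, XN, UG, RQ, MV]
Visit CQ → queue [OI, LB, GX, JZ, ZC, XN, UG, RQ, MV]
Visit OI → queue [LB, GX, JZ, ZC, XN, UG, RQ, MV]
Visit LB → queue [GX, JZ, ZC, XN, UG, RQ, MV]
Visit GX → queue [JZ, ZC, XN, UG, RQ, MV]
Visit JZ → queue [ZC, XN, UG, RQ, MV]
Visit ZC → queue [XN, UG, RQ, MV]
Visit XN → queue [UG, RQ, MV]
Visit UG → queue [RQ, MV]
Visit RQ → queue [MV]
Visit MV → queue []

Visit order: QT, NC, DR, GG, OC, YF, RW, HZ, CQ, OI, LB, GX, JZ, ZC, XN, UG, RQ, MV

XN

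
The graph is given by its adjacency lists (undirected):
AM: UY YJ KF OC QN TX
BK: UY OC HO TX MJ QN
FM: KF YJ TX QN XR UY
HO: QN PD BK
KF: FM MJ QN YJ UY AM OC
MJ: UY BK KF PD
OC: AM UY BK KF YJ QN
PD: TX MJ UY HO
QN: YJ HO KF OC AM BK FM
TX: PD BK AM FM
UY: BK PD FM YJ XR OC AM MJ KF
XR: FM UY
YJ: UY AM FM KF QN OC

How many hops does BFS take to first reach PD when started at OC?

Level 0: OC
Level 1: AM, BK, KF, QN, UY, YJ
Level 2: FM, HO, MJ, PD, TX, XR
PD first appears at level 2.

2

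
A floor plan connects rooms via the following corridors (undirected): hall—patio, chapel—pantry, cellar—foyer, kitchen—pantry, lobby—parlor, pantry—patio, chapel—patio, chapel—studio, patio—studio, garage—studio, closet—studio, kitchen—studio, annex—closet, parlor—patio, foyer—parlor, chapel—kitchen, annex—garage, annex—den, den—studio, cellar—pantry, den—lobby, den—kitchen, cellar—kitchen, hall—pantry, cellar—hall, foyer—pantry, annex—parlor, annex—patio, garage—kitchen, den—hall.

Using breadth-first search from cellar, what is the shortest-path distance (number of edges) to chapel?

2

Level 0: cellar
Level 1: foyer, hall, kitchen, pantry
Level 2: chapel, den, garage, parlor, patio, studio
Level 3: annex, closet, lobby
chapel first appears at level 2.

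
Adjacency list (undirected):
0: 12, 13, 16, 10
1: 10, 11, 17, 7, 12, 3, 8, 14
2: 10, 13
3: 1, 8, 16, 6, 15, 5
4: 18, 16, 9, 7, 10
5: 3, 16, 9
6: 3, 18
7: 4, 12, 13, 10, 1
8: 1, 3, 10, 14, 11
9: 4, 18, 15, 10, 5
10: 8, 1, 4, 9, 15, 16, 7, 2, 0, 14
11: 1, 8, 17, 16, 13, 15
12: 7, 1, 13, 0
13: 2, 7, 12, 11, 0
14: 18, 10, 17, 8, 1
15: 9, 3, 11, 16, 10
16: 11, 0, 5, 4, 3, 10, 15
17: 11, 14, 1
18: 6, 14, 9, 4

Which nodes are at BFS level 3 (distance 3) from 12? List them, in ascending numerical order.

Level 0: 12
Level 1: 0, 1, 7, 13
Level 2: 2, 3, 4, 8, 10, 11, 14, 16, 17
Level 3: 5, 6, 9, 15, 18

5, 6, 9, 15, 18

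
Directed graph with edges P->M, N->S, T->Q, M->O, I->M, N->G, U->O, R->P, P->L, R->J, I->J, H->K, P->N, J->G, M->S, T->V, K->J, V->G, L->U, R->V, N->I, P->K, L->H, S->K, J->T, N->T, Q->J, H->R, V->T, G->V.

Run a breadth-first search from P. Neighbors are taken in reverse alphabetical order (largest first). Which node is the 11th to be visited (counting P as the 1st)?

Visit P; enqueue N, M, L, K → queue [N, M, L, K]
Visit N; enqueue T, S, I, G → queue [M, L, K, T, S, I, G]
Visit M; enqueue O → queue [L, K, T, S, I, G, O]
Visit L; enqueue U, H → queue [K, T, S, I, G, O, U, H]
Visit K; enqueue J → queue [T, S, I, G, O, U, H, J]
Visit T; enqueue V, Q → queue [S, I, G, O, U, H, J, V, Q]
Visit S → queue [I, G, O, U, H, J, V, Q]
Visit I → queue [G, O, U, H, J, V, Q]
Visit G → queue [O, U, H, J, V, Q]
Visit O → queue [U, H, J, V, Q]
Visit U → queue [H, J, V, Q]
Visit H; enqueue R → queue [J, V, Q, R]
Visit J → queue [V, Q, R]
Visit V → queue [Q, R]
Visit Q → queue [R]
Visit R → queue []

Visit order: P, N, M, L, K, T, S, I, G, O, U, H, J, V, Q, R

U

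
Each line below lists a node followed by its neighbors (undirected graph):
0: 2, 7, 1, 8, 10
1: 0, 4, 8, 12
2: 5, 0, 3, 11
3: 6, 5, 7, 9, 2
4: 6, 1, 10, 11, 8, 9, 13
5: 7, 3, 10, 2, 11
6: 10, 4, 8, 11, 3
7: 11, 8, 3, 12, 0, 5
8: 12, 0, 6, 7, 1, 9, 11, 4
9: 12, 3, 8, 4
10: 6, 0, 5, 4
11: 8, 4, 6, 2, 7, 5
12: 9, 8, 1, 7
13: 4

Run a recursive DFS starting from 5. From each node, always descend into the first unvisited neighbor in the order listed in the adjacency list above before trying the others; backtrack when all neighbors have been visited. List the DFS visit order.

5, 7, 11, 8, 12, 9, 3, 6, 10, 0, 2, 1, 4, 13

Visit 5
5 → 7
7 → 11
11 → 8
8 → 12
12 → 9
9 → 3
3 → 6
6 → 10
10 → 0
0 → 2
0 → 1
1 → 4
4 → 13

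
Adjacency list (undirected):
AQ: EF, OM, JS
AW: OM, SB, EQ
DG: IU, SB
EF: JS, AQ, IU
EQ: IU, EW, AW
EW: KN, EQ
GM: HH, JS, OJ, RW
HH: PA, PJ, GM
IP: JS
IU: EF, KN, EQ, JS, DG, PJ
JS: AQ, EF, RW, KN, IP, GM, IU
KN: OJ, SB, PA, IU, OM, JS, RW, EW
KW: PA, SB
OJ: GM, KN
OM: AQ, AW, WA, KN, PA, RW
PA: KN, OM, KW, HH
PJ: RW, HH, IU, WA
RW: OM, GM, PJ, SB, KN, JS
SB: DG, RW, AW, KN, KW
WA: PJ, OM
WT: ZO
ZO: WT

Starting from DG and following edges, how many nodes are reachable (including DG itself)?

20

BFS from DG visits: DG, IU, SB, EF, KN, EQ, JS, PJ, RW, AW, KW, AQ, OJ, PA, OM, EW, IP, GM, HH, WA
Reachable nodes: 20 of 22 total.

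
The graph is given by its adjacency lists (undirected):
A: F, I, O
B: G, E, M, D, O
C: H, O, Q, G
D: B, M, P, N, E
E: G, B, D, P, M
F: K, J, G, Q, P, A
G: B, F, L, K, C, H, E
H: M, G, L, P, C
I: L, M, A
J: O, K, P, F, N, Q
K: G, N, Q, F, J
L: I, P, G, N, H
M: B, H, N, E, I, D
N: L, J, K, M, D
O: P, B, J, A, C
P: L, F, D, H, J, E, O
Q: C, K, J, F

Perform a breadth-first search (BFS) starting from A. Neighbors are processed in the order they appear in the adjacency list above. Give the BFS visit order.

A → F → I → O → K → J → G → Q → P → L → M → B → C → N → H → E → D

Visit A; enqueue F, I, O → queue [F, I, O]
Visit F; enqueue K, J, G, Q, P → queue [I, O, K, J, G, Q, P]
Visit I; enqueue L, M → queue [O, K, J, G, Q, P, L, M]
Visit O; enqueue B, C → queue [K, J, G, Q, P, L, M, B, C]
Visit K; enqueue N → queue [J, G, Q, P, L, M, B, C, N]
Visit J → queue [G, Q, P, L, M, B, C, N]
Visit G; enqueue H, E → queue [Q, P, L, M, B, C, N, H, E]
Visit Q → queue [P, L, M, B, C, N, H, E]
Visit P; enqueue D → queue [L, M, B, C, N, H, E, D]
Visit L → queue [M, B, C, N, H, E, D]
Visit M → queue [B, C, N, H, E, D]
Visit B → queue [C, N, H, E, D]
Visit C → queue [N, H, E, D]
Visit N → queue [H, E, D]
Visit H → queue [E, D]
Visit E → queue [D]
Visit D → queue []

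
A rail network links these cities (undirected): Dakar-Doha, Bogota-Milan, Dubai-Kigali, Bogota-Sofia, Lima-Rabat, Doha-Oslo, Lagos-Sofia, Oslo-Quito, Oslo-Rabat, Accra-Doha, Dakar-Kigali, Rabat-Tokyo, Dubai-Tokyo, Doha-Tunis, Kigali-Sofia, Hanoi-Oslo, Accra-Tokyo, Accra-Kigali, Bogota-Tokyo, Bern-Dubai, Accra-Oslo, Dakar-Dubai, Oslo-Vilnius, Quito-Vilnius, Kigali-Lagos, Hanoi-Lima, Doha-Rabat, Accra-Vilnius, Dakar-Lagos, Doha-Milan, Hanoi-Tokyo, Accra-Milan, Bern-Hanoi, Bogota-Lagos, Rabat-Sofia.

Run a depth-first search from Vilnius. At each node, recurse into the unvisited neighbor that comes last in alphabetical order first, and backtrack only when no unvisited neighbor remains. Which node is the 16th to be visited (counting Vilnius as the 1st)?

Milan

Visit Vilnius
Vilnius → Quito
Quito → Oslo
Oslo → Rabat
Rabat → Tokyo
Tokyo → Hanoi
Hanoi → Lima
Hanoi → Bern
Bern → Dubai
Dubai → Kigali
Kigali → Sofia
Sofia → Lagos
Lagos → Dakar
Dakar → Doha
Doha → Tunis
Doha → Milan
Milan → Bogota
Milan → Accra

Visit order: Vilnius, Quito, Oslo, Rabat, Tokyo, Hanoi, Lima, Bern, Dubai, Kigali, Sofia, Lagos, Dakar, Doha, Tunis, Milan, Bogota, Accra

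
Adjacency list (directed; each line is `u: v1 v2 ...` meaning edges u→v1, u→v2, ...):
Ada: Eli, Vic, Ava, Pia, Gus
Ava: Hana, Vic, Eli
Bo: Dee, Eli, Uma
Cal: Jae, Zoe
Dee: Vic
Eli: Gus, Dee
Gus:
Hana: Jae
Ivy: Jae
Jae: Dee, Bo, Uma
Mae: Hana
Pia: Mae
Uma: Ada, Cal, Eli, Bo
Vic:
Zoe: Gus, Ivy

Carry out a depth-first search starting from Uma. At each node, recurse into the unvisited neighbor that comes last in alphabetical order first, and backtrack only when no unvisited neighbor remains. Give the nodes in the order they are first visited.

Uma Eli Gus Dee Vic Cal Zoe Ivy Jae Bo Ada Pia Mae Hana Ava

Visit Uma
Uma → Eli
Eli → Gus
Eli → Dee
Dee → Vic
Uma → Cal
Cal → Zoe
Zoe → Ivy
Ivy → Jae
Jae → Bo
Uma → Ada
Ada → Pia
Pia → Mae
Mae → Hana
Ada → Ava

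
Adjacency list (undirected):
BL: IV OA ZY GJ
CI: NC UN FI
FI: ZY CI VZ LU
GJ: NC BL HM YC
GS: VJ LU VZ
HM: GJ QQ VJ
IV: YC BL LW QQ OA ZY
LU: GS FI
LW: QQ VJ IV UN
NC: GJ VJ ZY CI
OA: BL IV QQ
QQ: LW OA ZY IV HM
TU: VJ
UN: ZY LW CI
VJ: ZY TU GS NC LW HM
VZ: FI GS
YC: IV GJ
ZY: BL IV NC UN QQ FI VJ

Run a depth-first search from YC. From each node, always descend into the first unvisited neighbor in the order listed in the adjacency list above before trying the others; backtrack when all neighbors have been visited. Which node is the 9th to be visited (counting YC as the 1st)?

Visit YC
YC → IV
IV → BL
BL → OA
OA → QQ
QQ → LW
LW → VJ
VJ → ZY
ZY → NC
NC → GJ
GJ → HM
NC → CI
CI → UN
CI → FI
FI → VZ
VZ → GS
GS → LU
VJ → TU

Visit order: YC, IV, BL, OA, QQ, LW, VJ, ZY, NC, GJ, HM, CI, UN, FI, VZ, GS, LU, TU

NC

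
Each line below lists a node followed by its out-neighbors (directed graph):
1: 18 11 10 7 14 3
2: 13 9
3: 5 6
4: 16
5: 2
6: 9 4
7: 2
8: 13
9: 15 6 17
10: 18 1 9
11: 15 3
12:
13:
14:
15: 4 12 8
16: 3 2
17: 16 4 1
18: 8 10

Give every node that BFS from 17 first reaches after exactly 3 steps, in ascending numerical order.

5, 6, 8, 9, 13, 15

Level 0: 17
Level 1: 1, 4, 16
Level 2: 2, 3, 7, 10, 11, 14, 18
Level 3: 5, 6, 8, 9, 13, 15
Level 4: 12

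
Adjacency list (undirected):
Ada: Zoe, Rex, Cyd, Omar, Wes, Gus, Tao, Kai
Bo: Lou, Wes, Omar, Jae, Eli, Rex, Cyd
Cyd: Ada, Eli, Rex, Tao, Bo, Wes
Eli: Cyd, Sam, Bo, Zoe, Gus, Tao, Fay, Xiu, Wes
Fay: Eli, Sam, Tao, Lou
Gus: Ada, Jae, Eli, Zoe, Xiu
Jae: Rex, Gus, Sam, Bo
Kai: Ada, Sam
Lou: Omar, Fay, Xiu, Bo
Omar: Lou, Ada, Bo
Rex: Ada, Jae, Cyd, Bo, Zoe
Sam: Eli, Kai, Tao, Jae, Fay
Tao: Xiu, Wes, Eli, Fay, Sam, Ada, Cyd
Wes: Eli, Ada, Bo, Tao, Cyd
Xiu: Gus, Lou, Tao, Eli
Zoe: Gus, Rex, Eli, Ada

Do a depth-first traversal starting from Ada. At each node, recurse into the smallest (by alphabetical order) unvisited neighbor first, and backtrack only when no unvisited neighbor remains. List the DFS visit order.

Ada → Cyd → Bo → Eli → Fay → Lou → Omar → Xiu → Gus → Jae → Rex → Zoe → Sam → Kai → Tao → Wes

Visit Ada
Ada → Cyd
Cyd → Bo
Bo → Eli
Eli → Fay
Fay → Lou
Lou → Omar
Lou → Xiu
Xiu → Gus
Gus → Jae
Jae → Rex
Rex → Zoe
Jae → Sam
Sam → Kai
Sam → Tao
Tao → Wes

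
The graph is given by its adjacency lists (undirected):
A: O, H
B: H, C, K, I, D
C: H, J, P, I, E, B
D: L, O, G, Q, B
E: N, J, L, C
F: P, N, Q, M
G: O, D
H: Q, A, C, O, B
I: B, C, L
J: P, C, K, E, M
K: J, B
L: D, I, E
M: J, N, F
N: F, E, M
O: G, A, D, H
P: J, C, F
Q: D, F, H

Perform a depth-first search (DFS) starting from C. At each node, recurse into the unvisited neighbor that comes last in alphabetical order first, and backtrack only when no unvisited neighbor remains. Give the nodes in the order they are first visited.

C → P → J → M → N → F → Q → H → O → G → D → L → I → B → K → E → A

Visit C
C → P
P → J
J → M
M → N
N → F
F → Q
Q → H
H → O
O → G
G → D
D → L
L → I
I → B
B → K
L → E
O → A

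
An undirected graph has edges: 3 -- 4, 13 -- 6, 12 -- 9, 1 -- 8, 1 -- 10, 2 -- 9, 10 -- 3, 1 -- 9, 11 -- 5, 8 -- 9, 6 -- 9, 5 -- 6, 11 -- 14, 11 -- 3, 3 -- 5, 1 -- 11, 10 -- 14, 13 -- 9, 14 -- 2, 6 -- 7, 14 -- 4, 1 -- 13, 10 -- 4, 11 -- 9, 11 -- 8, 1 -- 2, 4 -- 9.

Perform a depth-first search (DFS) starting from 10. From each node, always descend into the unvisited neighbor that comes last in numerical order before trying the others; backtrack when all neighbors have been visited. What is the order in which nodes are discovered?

10 → 14 → 11 → 9 → 13 → 6 → 7 → 5 → 3 → 4 → 1 → 8 → 2 → 12

Visit 10
10 → 14
14 → 11
11 → 9
9 → 13
13 → 6
6 → 7
6 → 5
5 → 3
3 → 4
13 → 1
1 → 8
1 → 2
9 → 12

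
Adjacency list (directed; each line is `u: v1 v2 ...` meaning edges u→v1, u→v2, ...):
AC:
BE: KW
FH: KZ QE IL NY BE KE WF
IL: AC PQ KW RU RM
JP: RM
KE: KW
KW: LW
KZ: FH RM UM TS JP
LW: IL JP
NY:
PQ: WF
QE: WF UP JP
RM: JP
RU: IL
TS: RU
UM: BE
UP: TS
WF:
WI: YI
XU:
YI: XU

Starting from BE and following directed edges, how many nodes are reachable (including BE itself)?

10

BFS from BE visits: BE, KW, LW, IL, JP, AC, PQ, RM, RU, WF
Reachable nodes: 10 of 21 total.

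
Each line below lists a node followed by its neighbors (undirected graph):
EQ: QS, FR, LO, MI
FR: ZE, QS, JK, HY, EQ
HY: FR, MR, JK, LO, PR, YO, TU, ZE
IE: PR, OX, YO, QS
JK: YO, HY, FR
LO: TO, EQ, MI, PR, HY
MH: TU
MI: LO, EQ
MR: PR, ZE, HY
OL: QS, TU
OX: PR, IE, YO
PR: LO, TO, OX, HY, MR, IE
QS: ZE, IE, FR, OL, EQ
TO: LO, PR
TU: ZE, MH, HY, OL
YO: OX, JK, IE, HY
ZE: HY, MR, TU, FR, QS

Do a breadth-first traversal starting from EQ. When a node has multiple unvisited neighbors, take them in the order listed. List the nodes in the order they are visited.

Visit EQ; enqueue QS, FR, LO, MI → queue [QS, FR, LO, MI]
Visit QS; enqueue ZE, IE, OL → queue [FR, LO, MI, ZE, IE, OL]
Visit FR; enqueue JK, HY → queue [LO, MI, ZE, IE, OL, JK, HY]
Visit LO; enqueue TO, PR → queue [MI, ZE, IE, OL, JK, HY, TO, PR]
Visit MI → queue [ZE, IE, OL, JK, HY, TO, PR]
Visit ZE; enqueue MR, TU → queue [IE, OL, JK, HY, TO, PR, MR, TU]
Visit IE; enqueue OX, YO → queue [OL, JK, HY, TO, PR, MR, TU, OX, YO]
Visit OL → queue [JK, HY, TO, PR, MR, TU, OX, YO]
Visit JK → queue [HY, TO, PR, MR, TU, OX, YO]
Visit HY → queue [TO, PR, MR, TU, OX, YO]
Visit TO → queue [PR, MR, TU, OX, YO]
Visit PR → queue [MR, TU, OX, YO]
Visit MR → queue [TU, OX, YO]
Visit TU; enqueue MH → queue [OX, YO, MH]
Visit OX → queue [YO, MH]
Visit YO → queue [MH]
Visit MH → queue []

EQ → QS → FR → LO → MI → ZE → IE → OL → JK → HY → TO → PR → MR → TU → OX → YO → MH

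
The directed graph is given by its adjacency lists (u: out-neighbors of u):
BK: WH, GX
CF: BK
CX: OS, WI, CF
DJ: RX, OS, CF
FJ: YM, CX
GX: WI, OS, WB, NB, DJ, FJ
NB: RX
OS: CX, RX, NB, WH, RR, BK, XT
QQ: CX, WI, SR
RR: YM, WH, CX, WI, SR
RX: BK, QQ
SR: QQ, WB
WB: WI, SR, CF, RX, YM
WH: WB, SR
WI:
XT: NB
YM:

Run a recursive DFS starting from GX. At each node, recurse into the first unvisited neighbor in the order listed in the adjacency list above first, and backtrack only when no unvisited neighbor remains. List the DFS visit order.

GX, WI, OS, CX, CF, BK, WH, WB, SR, QQ, RX, YM, NB, RR, XT, DJ, FJ

Visit GX
GX → WI
GX → OS
OS → CX
CX → CF
CF → BK
BK → WH
WH → WB
WB → SR
SR → QQ
WB → RX
WB → YM
OS → NB
OS → RR
OS → XT
GX → DJ
GX → FJ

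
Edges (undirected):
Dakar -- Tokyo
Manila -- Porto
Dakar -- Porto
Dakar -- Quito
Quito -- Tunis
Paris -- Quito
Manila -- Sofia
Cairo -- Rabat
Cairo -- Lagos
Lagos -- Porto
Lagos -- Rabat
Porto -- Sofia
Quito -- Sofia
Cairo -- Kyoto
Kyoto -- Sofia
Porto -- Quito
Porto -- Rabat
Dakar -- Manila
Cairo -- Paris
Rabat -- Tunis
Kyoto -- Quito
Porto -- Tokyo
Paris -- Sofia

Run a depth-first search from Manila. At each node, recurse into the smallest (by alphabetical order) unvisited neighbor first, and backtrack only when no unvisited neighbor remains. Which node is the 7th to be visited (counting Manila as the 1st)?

Quito

Visit Manila
Manila → Dakar
Dakar → Porto
Porto → Lagos
Lagos → Cairo
Cairo → Kyoto
Kyoto → Quito
Quito → Paris
Paris → Sofia
Quito → Tunis
Tunis → Rabat
Porto → Tokyo

Visit order: Manila, Dakar, Porto, Lagos, Cairo, Kyoto, Quito, Paris, Sofia, Tunis, Rabat, Tokyo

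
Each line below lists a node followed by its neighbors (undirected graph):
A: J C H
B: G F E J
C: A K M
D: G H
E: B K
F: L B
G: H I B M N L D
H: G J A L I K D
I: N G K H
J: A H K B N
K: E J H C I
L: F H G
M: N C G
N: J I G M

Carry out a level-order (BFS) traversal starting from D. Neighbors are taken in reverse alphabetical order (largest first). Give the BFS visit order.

D → H → G → L → K → J → I → A → N → M → B → F → E → C

Visit D; enqueue H, G → queue [H, G]
Visit H; enqueue L, K, J, I, A → queue [G, L, K, J, I, A]
Visit G; enqueue N, M, B → queue [L, K, J, I, A, N, M, B]
Visit L; enqueue F → queue [K, J, I, A, N, M, B, F]
Visit K; enqueue E, C → queue [J, I, A, N, M, B, F, E, C]
Visit J → queue [I, A, N, M, B, F, E, C]
Visit I → queue [A, N, M, B, F, E, C]
Visit A → queue [N, M, B, F, E, C]
Visit N → queue [M, B, F, E, C]
Visit M → queue [B, F, E, C]
Visit B → queue [F, E, C]
Visit F → queue [E, C]
Visit E → queue [C]
Visit C → queue []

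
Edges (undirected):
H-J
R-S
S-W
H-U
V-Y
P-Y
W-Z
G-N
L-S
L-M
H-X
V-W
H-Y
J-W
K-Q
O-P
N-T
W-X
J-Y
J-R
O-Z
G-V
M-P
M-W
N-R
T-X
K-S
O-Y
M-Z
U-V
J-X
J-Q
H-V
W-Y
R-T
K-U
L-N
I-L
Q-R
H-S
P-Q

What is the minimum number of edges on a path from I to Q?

4

Level 0: I
Level 1: L
Level 2: M, N, S
Level 3: G, H, K, P, R, T, W, Z
Level 4: J, O, Q, U, V, X, Y
Q first appears at level 4.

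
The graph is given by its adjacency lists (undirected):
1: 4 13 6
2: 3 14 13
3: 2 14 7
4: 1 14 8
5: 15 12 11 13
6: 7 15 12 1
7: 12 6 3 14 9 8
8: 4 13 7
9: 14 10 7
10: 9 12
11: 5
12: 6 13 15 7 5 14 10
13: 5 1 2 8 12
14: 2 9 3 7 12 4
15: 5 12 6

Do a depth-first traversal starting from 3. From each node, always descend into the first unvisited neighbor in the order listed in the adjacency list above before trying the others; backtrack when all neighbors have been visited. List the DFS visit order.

3, 2, 14, 9, 10, 12, 6, 7, 8, 4, 1, 13, 5, 15, 11

Visit 3
3 → 2
2 → 14
14 → 9
9 → 10
10 → 12
12 → 6
6 → 7
7 → 8
8 → 4
4 → 1
1 → 13
13 → 5
5 → 15
5 → 11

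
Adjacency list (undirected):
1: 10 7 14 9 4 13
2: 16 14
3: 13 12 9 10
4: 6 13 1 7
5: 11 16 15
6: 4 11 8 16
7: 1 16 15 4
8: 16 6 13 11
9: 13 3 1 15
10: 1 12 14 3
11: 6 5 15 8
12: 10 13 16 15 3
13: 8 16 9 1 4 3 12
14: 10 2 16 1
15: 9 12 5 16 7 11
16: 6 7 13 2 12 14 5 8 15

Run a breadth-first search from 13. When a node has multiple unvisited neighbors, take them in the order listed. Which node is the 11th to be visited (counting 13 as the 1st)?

Visit 13; enqueue 8, 16, 9, 1, 4, 3, 12 → queue [8, 16, 9, 1, 4, 3, 12]
Visit 8; enqueue 6, 11 → queue [16, 9, 1, 4, 3, 12, 6, 11]
Visit 16; enqueue 7, 2, 14, 5, 15 → queue [9, 1, 4, 3, 12, 6, 11, 7, 2, 14, 5, 15]
Visit 9 → queue [1, 4, 3, 12, 6, 11, 7, 2, 14, 5, 15]
Visit 1; enqueue 10 → queue [4, 3, 12, 6, 11, 7, 2, 14, 5, 15, 10]
Visit 4 → queue [3, 12, 6, 11, 7, 2, 14, 5, 15, 10]
Visit 3 → queue [12, 6, 11, 7, 2, 14, 5, 15, 10]
Visit 12 → queue [6, 11, 7, 2, 14, 5, 15, 10]
Visit 6 → queue [11, 7, 2, 14, 5, 15, 10]
Visit 11 → queue [7, 2, 14, 5, 15, 10]
Visit 7 → queue [2, 14, 5, 15, 10]
Visit 2 → queue [14, 5, 15, 10]
Visit 14 → queue [5, 15, 10]
Visit 5 → queue [15, 10]
Visit 15 → queue [10]
Visit 10 → queue []

Visit order: 13, 8, 16, 9, 1, 4, 3, 12, 6, 11, 7, 2, 14, 5, 15, 10

7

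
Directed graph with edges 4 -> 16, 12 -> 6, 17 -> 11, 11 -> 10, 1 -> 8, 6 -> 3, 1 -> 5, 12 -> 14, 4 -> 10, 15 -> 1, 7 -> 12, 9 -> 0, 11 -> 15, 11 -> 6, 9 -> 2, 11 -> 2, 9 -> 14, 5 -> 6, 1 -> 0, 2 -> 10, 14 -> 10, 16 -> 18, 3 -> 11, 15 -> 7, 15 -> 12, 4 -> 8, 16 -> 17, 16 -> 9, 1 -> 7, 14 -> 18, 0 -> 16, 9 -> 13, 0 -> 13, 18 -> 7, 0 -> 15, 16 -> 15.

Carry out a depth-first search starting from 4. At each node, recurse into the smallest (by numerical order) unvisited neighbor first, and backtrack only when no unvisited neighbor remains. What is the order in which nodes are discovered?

4, 8, 10, 16, 9, 0, 13, 15, 1, 5, 6, 3, 11, 2, 7, 12, 14, 18, 17

Visit 4
4 → 8
4 → 10
4 → 16
16 → 9
9 → 0
0 → 13
0 → 15
15 → 1
1 → 5
5 → 6
6 → 3
3 → 11
11 → 2
1 → 7
7 → 12
12 → 14
14 → 18
16 → 17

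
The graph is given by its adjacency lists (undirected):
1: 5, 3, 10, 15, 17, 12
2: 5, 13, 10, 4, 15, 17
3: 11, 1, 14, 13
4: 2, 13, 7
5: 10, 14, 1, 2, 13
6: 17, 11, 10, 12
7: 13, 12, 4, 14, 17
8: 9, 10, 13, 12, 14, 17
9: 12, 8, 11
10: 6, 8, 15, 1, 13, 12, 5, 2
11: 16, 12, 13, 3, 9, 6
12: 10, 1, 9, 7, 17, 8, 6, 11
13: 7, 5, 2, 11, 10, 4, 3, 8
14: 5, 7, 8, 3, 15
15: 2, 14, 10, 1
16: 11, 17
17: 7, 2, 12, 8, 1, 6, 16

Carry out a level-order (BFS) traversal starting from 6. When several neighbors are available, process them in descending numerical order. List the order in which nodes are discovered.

6 -> 17 -> 12 -> 11 -> 10 -> 16 -> 8 -> 7 -> 2 -> 1 -> 9 -> 13 -> 3 -> 15 -> 5 -> 14 -> 4

Visit 6; enqueue 17, 12, 11, 10 → queue [17, 12, 11, 10]
Visit 17; enqueue 16, 8, 7, 2, 1 → queue [12, 11, 10, 16, 8, 7, 2, 1]
Visit 12; enqueue 9 → queue [11, 10, 16, 8, 7, 2, 1, 9]
Visit 11; enqueue 13, 3 → queue [10, 16, 8, 7, 2, 1, 9, 13, 3]
Visit 10; enqueue 15, 5 → queue [16, 8, 7, 2, 1, 9, 13, 3, 15, 5]
Visit 16 → queue [8, 7, 2, 1, 9, 13, 3, 15, 5]
Visit 8; enqueue 14 → queue [7, 2, 1, 9, 13, 3, 15, 5, 14]
Visit 7; enqueue 4 → queue [2, 1, 9, 13, 3, 15, 5, 14, 4]
Visit 2 → queue [1, 9, 13, 3, 15, 5, 14, 4]
Visit 1 → queue [9, 13, 3, 15, 5, 14, 4]
Visit 9 → queue [13, 3, 15, 5, 14, 4]
Visit 13 → queue [3, 15, 5, 14, 4]
Visit 3 → queue [15, 5, 14, 4]
Visit 15 → queue [5, 14, 4]
Visit 5 → queue [14, 4]
Visit 14 → queue [4]
Visit 4 → queue []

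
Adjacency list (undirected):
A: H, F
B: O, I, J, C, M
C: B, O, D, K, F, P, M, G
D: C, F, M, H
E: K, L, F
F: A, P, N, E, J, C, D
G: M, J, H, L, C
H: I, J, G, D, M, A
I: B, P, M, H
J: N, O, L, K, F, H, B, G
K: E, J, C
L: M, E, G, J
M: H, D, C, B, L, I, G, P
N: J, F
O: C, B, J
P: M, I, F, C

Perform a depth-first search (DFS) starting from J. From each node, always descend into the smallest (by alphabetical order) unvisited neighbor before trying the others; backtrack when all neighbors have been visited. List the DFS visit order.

Visit J
J → B
B → C
C → D
D → F
F → A
A → H
H → G
G → L
L → E
E → K
L → M
M → I
I → P
F → N
C → O

J -> B -> C -> D -> F -> A -> H -> G -> L -> E -> K -> M -> I -> P -> N -> O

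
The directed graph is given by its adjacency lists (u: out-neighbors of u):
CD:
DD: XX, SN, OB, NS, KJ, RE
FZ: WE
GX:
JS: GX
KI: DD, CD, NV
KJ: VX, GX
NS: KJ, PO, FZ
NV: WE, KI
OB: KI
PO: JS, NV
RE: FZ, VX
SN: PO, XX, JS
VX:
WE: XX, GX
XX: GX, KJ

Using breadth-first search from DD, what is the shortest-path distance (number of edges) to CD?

3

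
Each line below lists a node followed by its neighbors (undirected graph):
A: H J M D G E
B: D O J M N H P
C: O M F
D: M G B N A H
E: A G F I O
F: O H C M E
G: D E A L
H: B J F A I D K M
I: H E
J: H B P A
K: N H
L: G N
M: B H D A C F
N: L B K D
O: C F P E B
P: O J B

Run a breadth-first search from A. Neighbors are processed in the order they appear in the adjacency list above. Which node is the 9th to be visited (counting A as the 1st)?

F

Visit A; enqueue H, J, M, D, G, E → queue [H, J, M, D, G, E]
Visit H; enqueue B, F, I, K → queue [J, M, D, G, E, B, F, I, K]
Visit J; enqueue P → queue [M, D, G, E, B, F, I, K, P]
Visit M; enqueue C → queue [D, G, E, B, F, I, K, P, C]
Visit D; enqueue N → queue [G, E, B, F, I, K, P, C, N]
Visit G; enqueue L → queue [E, B, F, I, K, P, C, N, L]
Visit E; enqueue O → queue [B, F, I, K, P, C, N, L, O]
Visit B → queue [F, I, K, P, C, N, L, O]
Visit F → queue [I, K, P, C, N, L, O]
Visit I → queue [K, P, C, N, L, O]
Visit K → queue [P, C, N, L, O]
Visit P → queue [C, N, L, O]
Visit C → queue [N, L, O]
Visit N → queue [L, O]
Visit L → queue [O]
Visit O → queue []

Visit order: A, H, J, M, D, G, E, B, F, I, K, P, C, N, L, O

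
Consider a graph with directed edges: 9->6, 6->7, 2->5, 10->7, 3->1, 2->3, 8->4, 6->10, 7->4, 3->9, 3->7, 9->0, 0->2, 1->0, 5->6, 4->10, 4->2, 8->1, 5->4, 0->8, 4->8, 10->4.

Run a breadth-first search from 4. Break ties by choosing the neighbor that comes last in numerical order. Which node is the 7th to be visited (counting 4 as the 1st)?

5

Visit 4; enqueue 10, 8, 2 → queue [10, 8, 2]
Visit 10; enqueue 7 → queue [8, 2, 7]
Visit 8; enqueue 1 → queue [2, 7, 1]
Visit 2; enqueue 5, 3 → queue [7, 1, 5, 3]
Visit 7 → queue [1, 5, 3]
Visit 1; enqueue 0 → queue [5, 3, 0]
Visit 5; enqueue 6 → queue [3, 0, 6]
Visit 3; enqueue 9 → queue [0, 6, 9]
Visit 0 → queue [6, 9]
Visit 6 → queue [9]
Visit 9 → queue []

Visit order: 4, 10, 8, 2, 7, 1, 5, 3, 0, 6, 9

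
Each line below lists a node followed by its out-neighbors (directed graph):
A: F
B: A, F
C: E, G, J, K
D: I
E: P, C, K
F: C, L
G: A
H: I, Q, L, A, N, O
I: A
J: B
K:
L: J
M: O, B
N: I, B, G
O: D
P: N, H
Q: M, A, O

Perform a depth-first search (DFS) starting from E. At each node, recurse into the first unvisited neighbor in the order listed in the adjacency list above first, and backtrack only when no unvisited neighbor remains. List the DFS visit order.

E P N I A F C G J B K L H Q M O D

Visit E
E → P
P → N
N → I
I → A
A → F
F → C
C → G
C → J
J → B
C → K
F → L
P → H
H → Q
Q → M
M → O
O → D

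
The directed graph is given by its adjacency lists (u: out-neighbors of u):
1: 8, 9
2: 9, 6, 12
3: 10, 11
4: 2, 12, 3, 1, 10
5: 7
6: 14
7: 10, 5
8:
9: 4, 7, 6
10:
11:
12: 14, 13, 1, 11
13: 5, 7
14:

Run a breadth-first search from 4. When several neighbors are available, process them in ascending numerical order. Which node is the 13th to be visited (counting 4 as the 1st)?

Visit 4; enqueue 1, 2, 3, 10, 12 → queue [1, 2, 3, 10, 12]
Visit 1; enqueue 8, 9 → queue [2, 3, 10, 12, 8, 9]
Visit 2; enqueue 6 → queue [3, 10, 12, 8, 9, 6]
Visit 3; enqueue 11 → queue [10, 12, 8, 9, 6, 11]
Visit 10 → queue [12, 8, 9, 6, 11]
Visit 12; enqueue 13, 14 → queue [8, 9, 6, 11, 13, 14]
Visit 8 → queue [9, 6, 11, 13, 14]
Visit 9; enqueue 7 → queue [6, 11, 13, 14, 7]
Visit 6 → queue [11, 13, 14, 7]
Visit 11 → queue [13, 14, 7]
Visit 13; enqueue 5 → queue [14, 7, 5]
Visit 14 → queue [7, 5]
Visit 7 → queue [5]
Visit 5 → queue []

Visit order: 4, 1, 2, 3, 10, 12, 8, 9, 6, 11, 13, 14, 7, 5

7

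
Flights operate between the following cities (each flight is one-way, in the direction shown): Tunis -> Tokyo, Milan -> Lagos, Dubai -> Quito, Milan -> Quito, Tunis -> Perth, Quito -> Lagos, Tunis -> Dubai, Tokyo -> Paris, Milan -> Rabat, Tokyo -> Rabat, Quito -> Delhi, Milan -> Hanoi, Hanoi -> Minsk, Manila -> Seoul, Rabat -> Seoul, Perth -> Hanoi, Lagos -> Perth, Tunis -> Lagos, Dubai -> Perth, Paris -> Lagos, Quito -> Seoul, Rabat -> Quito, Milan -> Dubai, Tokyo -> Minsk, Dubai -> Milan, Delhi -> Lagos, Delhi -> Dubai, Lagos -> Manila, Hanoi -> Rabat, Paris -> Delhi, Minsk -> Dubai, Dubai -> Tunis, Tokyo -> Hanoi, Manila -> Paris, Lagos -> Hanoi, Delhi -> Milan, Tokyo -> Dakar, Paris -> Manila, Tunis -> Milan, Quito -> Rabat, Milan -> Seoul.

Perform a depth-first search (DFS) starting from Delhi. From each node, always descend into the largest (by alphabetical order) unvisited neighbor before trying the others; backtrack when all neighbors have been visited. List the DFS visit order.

Delhi, Milan, Seoul, Rabat, Quito, Lagos, Perth, Hanoi, Minsk, Dubai, Tunis, Tokyo, Paris, Manila, Dakar

Visit Delhi
Delhi → Milan
Milan → Seoul
Milan → Rabat
Rabat → Quito
Quito → Lagos
Lagos → Perth
Perth → Hanoi
Hanoi → Minsk
Minsk → Dubai
Dubai → Tunis
Tunis → Tokyo
Tokyo → Paris
Paris → Manila
Tokyo → Dakar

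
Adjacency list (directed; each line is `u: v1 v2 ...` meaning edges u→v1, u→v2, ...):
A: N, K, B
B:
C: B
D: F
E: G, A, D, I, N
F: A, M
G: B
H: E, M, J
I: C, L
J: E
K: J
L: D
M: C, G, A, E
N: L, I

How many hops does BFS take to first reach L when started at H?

3

Level 0: H
Level 1: E, J, M
Level 2: A, C, D, G, I, N
Level 3: B, F, K, L
L first appears at level 3.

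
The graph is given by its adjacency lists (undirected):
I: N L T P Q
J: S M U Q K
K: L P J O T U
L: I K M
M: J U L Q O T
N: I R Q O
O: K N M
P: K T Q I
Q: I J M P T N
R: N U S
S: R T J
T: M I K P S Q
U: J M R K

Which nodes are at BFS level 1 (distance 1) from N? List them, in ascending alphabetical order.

Level 0: N
Level 1: I, O, Q, R
Level 2: J, K, L, M, P, S, T, U

I, O, Q, R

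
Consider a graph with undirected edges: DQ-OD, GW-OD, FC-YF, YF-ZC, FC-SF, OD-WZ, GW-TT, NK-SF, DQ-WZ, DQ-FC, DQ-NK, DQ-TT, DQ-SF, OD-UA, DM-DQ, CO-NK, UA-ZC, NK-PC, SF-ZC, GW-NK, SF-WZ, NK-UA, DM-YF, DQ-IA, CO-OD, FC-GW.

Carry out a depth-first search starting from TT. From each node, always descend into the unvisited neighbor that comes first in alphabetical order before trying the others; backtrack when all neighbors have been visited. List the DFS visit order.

Visit TT
TT → DQ
DQ → DM
DM → YF
YF → FC
FC → GW
GW → NK
NK → CO
CO → OD
OD → UA
UA → ZC
ZC → SF
SF → WZ
NK → PC
DQ → IA

TT → DQ → DM → YF → FC → GW → NK → CO → OD → UA → ZC → SF → WZ → PC → IA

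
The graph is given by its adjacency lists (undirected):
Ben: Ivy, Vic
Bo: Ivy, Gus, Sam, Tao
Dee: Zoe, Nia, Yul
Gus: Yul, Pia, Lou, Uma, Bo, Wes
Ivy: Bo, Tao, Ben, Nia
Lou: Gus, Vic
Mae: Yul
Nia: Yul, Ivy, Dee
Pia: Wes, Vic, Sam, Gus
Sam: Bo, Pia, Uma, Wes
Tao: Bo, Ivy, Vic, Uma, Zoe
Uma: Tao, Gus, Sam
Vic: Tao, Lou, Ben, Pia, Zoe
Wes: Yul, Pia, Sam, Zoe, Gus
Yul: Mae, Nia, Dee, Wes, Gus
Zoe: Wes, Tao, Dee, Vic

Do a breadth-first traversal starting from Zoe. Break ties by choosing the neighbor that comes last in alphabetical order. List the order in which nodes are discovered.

Visit Zoe; enqueue Wes, Vic, Tao, Dee → queue [Wes, Vic, Tao, Dee]
Visit Wes; enqueue Yul, Sam, Pia, Gus → queue [Vic, Tao, Dee, Yul, Sam, Pia, Gus]
Visit Vic; enqueue Lou, Ben → queue [Tao, Dee, Yul, Sam, Pia, Gus, Lou, Ben]
Visit Tao; enqueue Uma, Ivy, Bo → queue [Dee, Yul, Sam, Pia, Gus, Lou, Ben, Uma, Ivy, Bo]
Visit Dee; enqueue Nia → queue [Yul, Sam, Pia, Gus, Lou, Ben, Uma, Ivy, Bo, Nia]
Visit Yul; enqueue Mae → queue [Sam, Pia, Gus, Lou, Ben, Uma, Ivy, Bo, Nia, Mae]
Visit Sam → queue [Pia, Gus, Lou, Ben, Uma, Ivy, Bo, Nia, Mae]
Visit Pia → queue [Gus, Lou, Ben, Uma, Ivy, Bo, Nia, Mae]
Visit Gus → queue [Lou, Ben, Uma, Ivy, Bo, Nia, Mae]
Visit Lou → queue [Ben, Uma, Ivy, Bo, Nia, Mae]
Visit Ben → queue [Uma, Ivy, Bo, Nia, Mae]
Visit Uma → queue [Ivy, Bo, Nia, Mae]
Visit Ivy → queue [Bo, Nia, Mae]
Visit Bo → queue [Nia, Mae]
Visit Nia → queue [Mae]
Visit Mae → queue []

Zoe → Wes → Vic → Tao → Dee → Yul → Sam → Pia → Gus → Lou → Ben → Uma → Ivy → Bo → Nia → Mae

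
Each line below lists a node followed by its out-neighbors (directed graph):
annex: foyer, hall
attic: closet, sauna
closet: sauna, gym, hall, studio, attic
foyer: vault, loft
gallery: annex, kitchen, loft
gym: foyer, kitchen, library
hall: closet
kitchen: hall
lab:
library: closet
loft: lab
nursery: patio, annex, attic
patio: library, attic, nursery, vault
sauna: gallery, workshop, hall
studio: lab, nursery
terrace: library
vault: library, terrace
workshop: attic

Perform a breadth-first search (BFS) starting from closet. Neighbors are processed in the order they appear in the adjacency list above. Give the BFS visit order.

Visit closet; enqueue sauna, gym, hall, studio, attic → queue [sauna, gym, hall, studio, attic]
Visit sauna; enqueue gallery, workshop → queue [gym, hall, studio, attic, gallery, workshop]
Visit gym; enqueue foyer, kitchen, library → queue [hall, studio, attic, gallery, workshop, foyer, kitchen, library]
Visit hall → queue [studio, attic, gallery, workshop, foyer, kitchen, library]
Visit studio; enqueue lab, nursery → queue [attic, gallery, workshop, foyer, kitchen, library, lab, nursery]
Visit attic → queue [gallery, workshop, foyer, kitchen, library, lab, nursery]
Visit gallery; enqueue annex, loft → queue [workshop, foyer, kitchen, library, lab, nursery, annex, loft]
Visit workshop → queue [foyer, kitchen, library, lab, nursery, annex, loft]
Visit foyer; enqueue vault → queue [kitchen, library, lab, nursery, annex, loft, vault]
Visit kitchen → queue [library, lab, nursery, annex, loft, vault]
Visit library → queue [lab, nursery, annex, loft, vault]
Visit lab → queue [nursery, annex, loft, vault]
Visit nursery; enqueue patio → queue [annex, loft, vault, patio]
Visit annex → queue [loft, vault, patio]
Visit loft → queue [vault, patio]
Visit vault; enqueue terrace → queue [patio, terrace]
Visit patio → queue [terrace]
Visit terrace → queue []

closet → sauna → gym → hall → studio → attic → gallery → workshop → foyer → kitchen → library → lab → nursery → annex → loft → vault → patio → terrace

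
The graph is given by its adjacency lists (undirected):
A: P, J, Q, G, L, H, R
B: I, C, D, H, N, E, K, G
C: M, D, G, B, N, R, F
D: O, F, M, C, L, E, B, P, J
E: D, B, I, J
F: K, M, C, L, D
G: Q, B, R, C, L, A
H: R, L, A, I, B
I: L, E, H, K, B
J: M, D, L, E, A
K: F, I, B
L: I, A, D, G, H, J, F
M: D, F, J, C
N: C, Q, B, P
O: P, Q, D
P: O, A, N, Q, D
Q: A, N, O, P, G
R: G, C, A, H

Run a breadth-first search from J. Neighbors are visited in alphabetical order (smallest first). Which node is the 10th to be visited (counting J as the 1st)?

Q

Visit J; enqueue A, D, E, L, M → queue [A, D, E, L, M]
Visit A; enqueue G, H, P, Q, R → queue [D, E, L, M, G, H, P, Q, R]
Visit D; enqueue B, C, F, O → queue [E, L, M, G, H, P, Q, R, B, C, F, O]
Visit E; enqueue I → queue [L, M, G, H, P, Q, R, B, C, F, O, I]
Visit L → queue [M, G, H, P, Q, R, B, C, F, O, I]
Visit M → queue [G, H, P, Q, R, B, C, F, O, I]
Visit G → queue [H, P, Q, R, B, C, F, O, I]
Visit H → queue [P, Q, R, B, C, F, O, I]
Visit P; enqueue N → queue [Q, R, B, C, F, O, I, N]
Visit Q → queue [R, B, C, F, O, I, N]
Visit R → queue [B, C, F, O, I, N]
Visit B; enqueue K → queue [C, F, O, I, N, K]
Visit C → queue [F, O, I, N, K]
Visit F → queue [O, I, N, K]
Visit O → queue [I, N, K]
Visit I → queue [N, K]
Visit N → queue [K]
Visit K → queue []

Visit order: J, A, D, E, L, M, G, H, P, Q, R, B, C, F, O, I, N, K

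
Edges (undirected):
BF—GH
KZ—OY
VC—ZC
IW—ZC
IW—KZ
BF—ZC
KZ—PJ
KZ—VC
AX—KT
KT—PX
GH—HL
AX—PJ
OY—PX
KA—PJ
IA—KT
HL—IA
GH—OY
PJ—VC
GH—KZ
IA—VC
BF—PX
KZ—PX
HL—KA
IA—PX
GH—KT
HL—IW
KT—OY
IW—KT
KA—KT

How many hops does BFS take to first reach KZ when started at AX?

2

Level 0: AX
Level 1: KT, PJ
Level 2: GH, IA, IW, KA, KZ, OY, PX, VC
Level 3: BF, HL, ZC
KZ first appears at level 2.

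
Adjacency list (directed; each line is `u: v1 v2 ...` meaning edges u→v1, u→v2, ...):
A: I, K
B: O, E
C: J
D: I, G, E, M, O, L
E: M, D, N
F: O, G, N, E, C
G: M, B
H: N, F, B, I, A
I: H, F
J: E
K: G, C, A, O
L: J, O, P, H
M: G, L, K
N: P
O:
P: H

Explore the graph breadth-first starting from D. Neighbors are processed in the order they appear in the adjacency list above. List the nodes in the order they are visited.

D I G E M O L H F B N K J P A C

Visit D; enqueue I, G, E, M, O, L → queue [I, G, E, M, O, L]
Visit I; enqueue H, F → queue [G, E, M, O, L, H, F]
Visit G; enqueue B → queue [E, M, O, L, H, F, B]
Visit E; enqueue N → queue [M, O, L, H, F, B, N]
Visit M; enqueue K → queue [O, L, H, F, B, N, K]
Visit O → queue [L, H, F, B, N, K]
Visit L; enqueue J, P → queue [H, F, B, N, K, J, P]
Visit H; enqueue A → queue [F, B, N, K, J, P, A]
Visit F; enqueue C → queue [B, N, K, J, P, A, C]
Visit B → queue [N, K, J, P, A, C]
Visit N → queue [K, J, P, A, C]
Visit K → queue [J, P, A, C]
Visit J → queue [P, A, C]
Visit P → queue [A, C]
Visit A → queue [C]
Visit C → queue []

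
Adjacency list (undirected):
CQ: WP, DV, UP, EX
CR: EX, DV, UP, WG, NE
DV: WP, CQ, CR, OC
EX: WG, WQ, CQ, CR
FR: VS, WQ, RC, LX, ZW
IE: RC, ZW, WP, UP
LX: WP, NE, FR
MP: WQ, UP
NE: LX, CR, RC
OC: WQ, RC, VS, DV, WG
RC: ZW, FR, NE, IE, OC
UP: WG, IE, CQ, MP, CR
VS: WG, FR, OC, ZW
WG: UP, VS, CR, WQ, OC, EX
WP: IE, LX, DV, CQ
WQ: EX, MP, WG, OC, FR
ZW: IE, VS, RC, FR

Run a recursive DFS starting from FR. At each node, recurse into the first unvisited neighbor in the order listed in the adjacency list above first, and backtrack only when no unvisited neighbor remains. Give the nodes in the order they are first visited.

FR VS WG UP IE RC ZW NE LX WP DV CQ EX WQ MP OC CR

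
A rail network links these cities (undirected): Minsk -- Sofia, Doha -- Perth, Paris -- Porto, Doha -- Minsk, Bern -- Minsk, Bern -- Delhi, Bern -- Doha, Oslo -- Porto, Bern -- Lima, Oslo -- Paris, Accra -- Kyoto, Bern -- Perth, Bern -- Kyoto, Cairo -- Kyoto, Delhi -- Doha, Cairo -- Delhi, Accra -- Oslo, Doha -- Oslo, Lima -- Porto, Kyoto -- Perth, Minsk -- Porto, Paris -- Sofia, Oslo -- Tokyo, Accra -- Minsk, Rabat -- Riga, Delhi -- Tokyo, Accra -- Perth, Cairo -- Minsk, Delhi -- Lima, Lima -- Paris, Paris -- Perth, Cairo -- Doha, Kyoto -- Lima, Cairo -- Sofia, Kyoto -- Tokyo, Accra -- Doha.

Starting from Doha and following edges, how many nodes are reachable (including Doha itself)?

BFS from Doha visits: Doha, Perth, Oslo, Minsk, Delhi, Cairo, Bern, Accra, Paris, Kyoto, Tokyo, Porto, Sofia, Lima
Reachable nodes: 14 of 16 total.

14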